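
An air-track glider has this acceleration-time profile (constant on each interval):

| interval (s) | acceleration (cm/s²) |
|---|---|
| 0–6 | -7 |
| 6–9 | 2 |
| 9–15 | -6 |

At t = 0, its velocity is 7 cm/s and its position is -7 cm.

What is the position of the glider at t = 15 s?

-469 cm

On each constant-a segment, Δv = aΔt and Δx = v₀Δt + ½aΔt²; chain segment to segment.
0–6 s: v starts 7 cm/s; Δx = 7·6 + ½·-7·6² = -84 cm; v ends -35 cm/s.
6–9 s: v starts -35 cm/s; Δx = -35·3 + ½·2·3² = -96 cm; v ends -29 cm/s.
9–15 s: v starts -29 cm/s; Δx = -29·6 + ½·-6·6² = -282 cm; v ends -65 cm/s.
x(15) = -7 + Σ Δx = -469 cm.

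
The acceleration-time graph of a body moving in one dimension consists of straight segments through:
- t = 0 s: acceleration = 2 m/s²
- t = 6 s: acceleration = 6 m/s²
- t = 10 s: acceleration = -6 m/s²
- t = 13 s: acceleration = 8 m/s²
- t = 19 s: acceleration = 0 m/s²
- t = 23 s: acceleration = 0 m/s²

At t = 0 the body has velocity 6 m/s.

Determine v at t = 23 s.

57 m/s

Δv equals the area under the a-t graph; then v = v₀ + Δv.
0–6 s: ½(2 + 6)(6) = 24 m/s
6–10 s: ½(6 + -6)(4) = 0 m/s
10–13 s: ½(-6 + 8)(3) = 3 m/s
13–19 s: ½(8 + 0)(6) = 24 m/s
19–23 s: 0 × 4 = 0 m/s
Δv = 51 m/s, so v(23) = 6 + (51) = 57 m/s.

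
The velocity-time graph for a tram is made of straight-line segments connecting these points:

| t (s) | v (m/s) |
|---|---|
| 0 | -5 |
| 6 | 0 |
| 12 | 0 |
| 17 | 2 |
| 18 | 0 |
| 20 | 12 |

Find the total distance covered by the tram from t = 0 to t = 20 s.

Distance (not displacement) is the total path length: add the absolute areas under v-t.
0–6 s: |½(-5 + 0)(6)| = 15 m
6–12 s: |0| × 6 = 0 m
12–17 s: |½(0 + 2)(5)| = 5 m
17–18 s: |½(2 + 0)(1)| = 1 m
18–20 s: |½(0 + 12)(2)| = 12 m
Total distance = 33 m

33 m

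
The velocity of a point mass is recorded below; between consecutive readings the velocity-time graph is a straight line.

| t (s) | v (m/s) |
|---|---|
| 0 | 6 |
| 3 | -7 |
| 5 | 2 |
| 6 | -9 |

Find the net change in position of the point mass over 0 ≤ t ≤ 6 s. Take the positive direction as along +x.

Displacement is the signed area under the v-t curve.
0–3 s: ½(6 + -7)(3) = -1.5 m
3–5 s: ½(-7 + 2)(2) = -5 m
5–6 s: ½(2 + -9)(1) = -3.5 m
Net displacement = -10 m

-10 m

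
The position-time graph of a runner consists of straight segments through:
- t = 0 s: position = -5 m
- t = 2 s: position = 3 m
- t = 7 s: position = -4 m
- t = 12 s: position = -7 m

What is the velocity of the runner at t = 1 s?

4 m/s

Velocity is the slope of the x-t graph on 0–2 s: (3 − -5)/(2 − 0) = 4 m/s.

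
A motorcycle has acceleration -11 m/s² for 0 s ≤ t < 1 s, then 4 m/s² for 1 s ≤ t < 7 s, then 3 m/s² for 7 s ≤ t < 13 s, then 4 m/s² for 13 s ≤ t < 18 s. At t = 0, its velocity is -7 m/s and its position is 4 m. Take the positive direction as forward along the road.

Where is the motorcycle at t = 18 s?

On each constant-a segment, Δv = aΔt and Δx = v₀Δt + ½aΔt²; chain segment to segment.
0–1 s: v starts -7 m/s; Δx = -7·1 + ½·-11·1² = -12.5 m; v ends -18 m/s.
1–7 s: v starts -18 m/s; Δx = -18·6 + ½·4·6² = -36 m; v ends 6 m/s.
7–13 s: v starts 6 m/s; Δx = 6·6 + ½·3·6² = 90 m; v ends 24 m/s.
13–18 s: v starts 24 m/s; Δx = 24·5 + ½·4·5² = 170 m; v ends 44 m/s.
x(18) = 4 + Σ Δx = 215.5 m.

215.5 m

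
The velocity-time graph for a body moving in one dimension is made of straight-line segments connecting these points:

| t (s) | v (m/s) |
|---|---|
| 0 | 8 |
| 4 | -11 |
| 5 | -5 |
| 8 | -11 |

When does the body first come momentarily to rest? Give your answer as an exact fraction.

v changes sign on 0–4 s (from 8 to -11); the graph is linear there, so v = 0 at t = 0 + (-8)·(4 − 0)/(-11 − 8) = 32/19 s.

t = 32/19 s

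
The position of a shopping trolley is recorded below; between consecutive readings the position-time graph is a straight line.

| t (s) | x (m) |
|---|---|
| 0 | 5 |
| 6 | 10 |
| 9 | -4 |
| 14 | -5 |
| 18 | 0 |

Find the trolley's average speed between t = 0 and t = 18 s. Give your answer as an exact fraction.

Average speed = (total path length)/(elapsed time); on a piecewise-linear x-t graph the path length is Σ|Δx|.
0–6 s: |Δx| = |10 − 5| = 5 m
6–9 s: |Δx| = |-4 − 10| = 14 m
9–14 s: |Δx| = |-5 − -4| = 1 m
14–18 s: |Δx| = |0 − -5| = 5 m
Total path = 25 m; average speed = 25/18 = 25/18 m/s.

25/18 m/s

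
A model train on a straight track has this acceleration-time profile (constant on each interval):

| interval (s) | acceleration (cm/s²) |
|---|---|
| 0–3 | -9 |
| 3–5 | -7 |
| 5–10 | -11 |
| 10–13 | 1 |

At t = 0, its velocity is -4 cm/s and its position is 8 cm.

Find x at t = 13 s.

-778.5 cm

On each constant-a segment, Δv = aΔt and Δx = v₀Δt + ½aΔt²; chain segment to segment.
0–3 s: v starts -4 cm/s; Δx = -4·3 + ½·-9·3² = -52.5 cm; v ends -31 cm/s.
3–5 s: v starts -31 cm/s; Δx = -31·2 + ½·-7·2² = -76 cm; v ends -45 cm/s.
5–10 s: v starts -45 cm/s; Δx = -45·5 + ½·-11·5² = -362.5 cm; v ends -100 cm/s.
10–13 s: v starts -100 cm/s; Δx = -100·3 + ½·1·3² = -295.5 cm; v ends -97 cm/s.
x(13) = 8 + Σ Δx = -778.5 cm.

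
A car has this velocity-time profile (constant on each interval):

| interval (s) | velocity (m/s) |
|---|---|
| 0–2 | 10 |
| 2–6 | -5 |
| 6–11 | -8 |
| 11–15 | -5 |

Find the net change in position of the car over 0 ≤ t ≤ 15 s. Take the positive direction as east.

-60 m

Net displacement equals the area under the velocity-time graph (areas below the axis count negative).
0–2 s: 10 × 2 = 20 m
2–6 s: -5 × 4 = -20 m
6–11 s: -8 × 5 = -40 m
11–15 s: -5 × 4 = -20 m
Net displacement = -60 m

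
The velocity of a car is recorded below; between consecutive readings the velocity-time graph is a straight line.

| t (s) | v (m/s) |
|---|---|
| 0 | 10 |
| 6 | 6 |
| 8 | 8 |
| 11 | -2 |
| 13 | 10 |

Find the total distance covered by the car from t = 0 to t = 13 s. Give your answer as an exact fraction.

Total distance travelled is ∫|v| dt — sum the magnitudes of each area piece.
0–6 s: |½(10 + 6)(6)| = 48 m
6–8 s: |½(6 + 8)(2)| = 14 m
8–11 s: v = 0 at t = 10.4 s; triangle areas 9.6 + 0.6 = 10.2 m
11–13 s: v = 0 at t = 34/3 s; triangle areas 1/3 + 25/3 = 26/3 m
Total distance = 1213/15 m

1213/15 m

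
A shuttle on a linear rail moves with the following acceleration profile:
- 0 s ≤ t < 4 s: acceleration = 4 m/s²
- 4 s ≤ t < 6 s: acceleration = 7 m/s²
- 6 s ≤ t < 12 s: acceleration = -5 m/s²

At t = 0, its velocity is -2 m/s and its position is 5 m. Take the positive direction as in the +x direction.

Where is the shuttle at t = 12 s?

149 m

On each constant-a segment, Δv = aΔt and Δx = v₀Δt + ½aΔt²; chain segment to segment.
0–4 s: v starts -2 m/s; Δx = -2·4 + ½·4·4² = 24 m; v ends 14 m/s.
4–6 s: v starts 14 m/s; Δx = 14·2 + ½·7·2² = 42 m; v ends 28 m/s.
6–12 s: v starts 28 m/s; Δx = 28·6 + ½·-5·6² = 78 m; v ends -2 m/s.
x(12) = 5 + Σ Δx = 149 m.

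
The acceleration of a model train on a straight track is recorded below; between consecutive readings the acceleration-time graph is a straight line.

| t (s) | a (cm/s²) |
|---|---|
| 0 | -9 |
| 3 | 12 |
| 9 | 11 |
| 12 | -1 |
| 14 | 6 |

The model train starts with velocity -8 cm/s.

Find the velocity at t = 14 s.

85.5 cm/s

Δv equals the area under the a-t graph; then v = v₀ + Δv.
0–3 s: ½(-9 + 12)(3) = 4.5 cm/s
3–9 s: ½(12 + 11)(6) = 69 cm/s
9–12 s: ½(11 + -1)(3) = 15 cm/s
12–14 s: ½(-1 + 6)(2) = 5 cm/s
Δv = 93.5 cm/s, so v(14) = -8 + (93.5) = 85.5 cm/s.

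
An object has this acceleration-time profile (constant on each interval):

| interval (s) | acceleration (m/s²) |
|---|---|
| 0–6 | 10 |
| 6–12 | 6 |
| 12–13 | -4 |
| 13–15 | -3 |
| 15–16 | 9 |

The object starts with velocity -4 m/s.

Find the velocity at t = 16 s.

Δv equals the area under the a-t graph; then v = v₀ + Δv.
0–6 s: 10 × 6 = 60 m/s
6–12 s: 6 × 6 = 36 m/s
12–13 s: -4 × 1 = -4 m/s
13–15 s: -3 × 2 = -6 m/s
15–16 s: 9 × 1 = 9 m/s
Δv = 95 m/s, so v(16) = -4 + (95) = 91 m/s.

91 m/s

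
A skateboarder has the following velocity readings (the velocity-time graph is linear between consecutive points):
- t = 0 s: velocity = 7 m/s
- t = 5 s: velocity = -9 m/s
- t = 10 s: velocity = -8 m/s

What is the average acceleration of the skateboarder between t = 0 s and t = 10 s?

-1.5 m/s²

Average acceleration = Δv/Δt = (-8 − 7)/(10 − 0) = -1.5 m/s².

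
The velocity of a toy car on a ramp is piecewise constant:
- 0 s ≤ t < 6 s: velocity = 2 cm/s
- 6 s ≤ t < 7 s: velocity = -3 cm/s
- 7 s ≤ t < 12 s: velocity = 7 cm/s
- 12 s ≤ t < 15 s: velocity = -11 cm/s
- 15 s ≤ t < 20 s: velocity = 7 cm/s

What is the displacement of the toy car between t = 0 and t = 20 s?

Net displacement equals the area under the velocity-time graph (areas below the axis count negative).
0–6 s: 2 × 6 = 12 cm
6–7 s: -3 × 1 = -3 cm
7–12 s: 7 × 5 = 35 cm
12–15 s: -11 × 3 = -33 cm
15–20 s: 7 × 5 = 35 cm
Net displacement = 46 cm

46 cm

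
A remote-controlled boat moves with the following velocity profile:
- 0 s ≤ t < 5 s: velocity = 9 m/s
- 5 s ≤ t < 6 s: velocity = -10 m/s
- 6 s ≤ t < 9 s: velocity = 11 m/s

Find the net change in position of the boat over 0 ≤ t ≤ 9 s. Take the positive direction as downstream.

68 m

Displacement is the signed area under the v-t curve.
0–5 s: 9 × 5 = 45 m
5–6 s: -10 × 1 = -10 m
6–9 s: 11 × 3 = 33 m
Net displacement = 68 m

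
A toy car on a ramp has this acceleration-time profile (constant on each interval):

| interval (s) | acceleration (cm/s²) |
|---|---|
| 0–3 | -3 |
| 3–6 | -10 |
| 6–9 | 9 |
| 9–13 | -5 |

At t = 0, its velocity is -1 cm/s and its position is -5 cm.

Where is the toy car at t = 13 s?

On each constant-a segment, Δv = aΔt and Δx = v₀Δt + ½aΔt²; chain segment to segment.
0–3 s: v starts -1 cm/s; Δx = -1·3 + ½·-3·3² = -16.5 cm; v ends -10 cm/s.
3–6 s: v starts -10 cm/s; Δx = -10·3 + ½·-10·3² = -75 cm; v ends -40 cm/s.
6–9 s: v starts -40 cm/s; Δx = -40·3 + ½·9·3² = -79.5 cm; v ends -13 cm/s.
9–13 s: v starts -13 cm/s; Δx = -13·4 + ½·-5·4² = -92 cm; v ends -33 cm/s.
x(13) = -5 + Σ Δx = -268 cm.

-268 cm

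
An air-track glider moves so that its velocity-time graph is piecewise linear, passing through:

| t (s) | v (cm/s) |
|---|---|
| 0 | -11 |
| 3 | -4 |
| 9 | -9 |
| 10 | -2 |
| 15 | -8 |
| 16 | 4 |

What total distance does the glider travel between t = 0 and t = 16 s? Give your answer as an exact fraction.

Total distance travelled is ∫|v| dt — sum the magnitudes of each area piece.
0–3 s: |½(-11 + -4)(3)| = 22.5 cm
3–9 s: |½(-4 + -9)(6)| = 39 cm
9–10 s: |½(-9 + -2)(1)| = 5.5 cm
10–15 s: |½(-2 + -8)(5)| = 25 cm
15–16 s: v = 0 at t = 47/3 s; triangle areas 8/3 + 2/3 = 10/3 cm
Total distance = 286/3 cm

286/3 cm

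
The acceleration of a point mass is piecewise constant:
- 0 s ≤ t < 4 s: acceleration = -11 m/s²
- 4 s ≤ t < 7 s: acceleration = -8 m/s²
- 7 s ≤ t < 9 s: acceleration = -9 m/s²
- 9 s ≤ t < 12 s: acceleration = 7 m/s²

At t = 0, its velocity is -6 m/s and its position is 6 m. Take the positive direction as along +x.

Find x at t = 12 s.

On each constant-a segment, Δv = aΔt and Δx = v₀Δt + ½aΔt²; chain segment to segment.
0–4 s: v starts -6 m/s; Δx = -6·4 + ½·-11·4² = -112 m; v ends -50 m/s.
4–7 s: v starts -50 m/s; Δx = -50·3 + ½·-8·3² = -186 m; v ends -74 m/s.
7–9 s: v starts -74 m/s; Δx = -74·2 + ½·-9·2² = -166 m; v ends -92 m/s.
9–12 s: v starts -92 m/s; Δx = -92·3 + ½·7·3² = -244.5 m; v ends -71 m/s.
x(12) = 6 + Σ Δx = -702.5 m.

-702.5 m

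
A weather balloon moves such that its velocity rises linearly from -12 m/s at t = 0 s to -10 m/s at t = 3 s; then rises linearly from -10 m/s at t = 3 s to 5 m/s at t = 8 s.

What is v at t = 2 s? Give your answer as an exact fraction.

On 0–3 s the graph is linear from -12 to -10 m/s: v(2) = -12 + (-10 − -12)·(2 − 0)/(3 − 0) = -32/3 m/s.

-32/3 m/s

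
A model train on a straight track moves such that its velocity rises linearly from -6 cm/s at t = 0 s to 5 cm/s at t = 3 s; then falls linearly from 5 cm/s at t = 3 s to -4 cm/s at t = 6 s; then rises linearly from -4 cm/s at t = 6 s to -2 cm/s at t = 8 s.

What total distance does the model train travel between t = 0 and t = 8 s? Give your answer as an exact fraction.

Distance (not displacement) is the total path length: add the absolute areas under v-t.
0–3 s: v = 0 at t = 18/11 s; triangle areas 54/11 + 75/22 = 183/22 cm
3–6 s: v = 0 at t = 14/3 s; triangle areas 25/6 + 8/3 = 41/6 cm
6–8 s: |½(-4 + -2)(2)| = 6 cm
Total distance = 698/33 cm

698/33 cm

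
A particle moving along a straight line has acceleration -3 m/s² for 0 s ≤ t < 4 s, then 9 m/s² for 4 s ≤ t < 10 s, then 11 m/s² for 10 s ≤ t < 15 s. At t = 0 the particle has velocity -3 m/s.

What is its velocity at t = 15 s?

94 m/s

Δv equals the area under the a-t graph; then v = v₀ + Δv.
0–4 s: -3 × 4 = -12 m/s
4–10 s: 9 × 6 = 54 m/s
10–15 s: 11 × 5 = 55 m/s
Δv = 97 m/s, so v(15) = -3 + (97) = 94 m/s.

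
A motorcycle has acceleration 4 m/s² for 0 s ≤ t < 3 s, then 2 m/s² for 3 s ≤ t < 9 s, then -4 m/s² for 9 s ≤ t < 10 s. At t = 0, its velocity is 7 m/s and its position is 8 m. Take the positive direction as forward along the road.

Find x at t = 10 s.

226 m

On each constant-a segment, Δv = aΔt and Δx = v₀Δt + ½aΔt²; chain segment to segment.
0–3 s: v starts 7 m/s; Δx = 7·3 + ½·4·3² = 39 m; v ends 19 m/s.
3–9 s: v starts 19 m/s; Δx = 19·6 + ½·2·6² = 150 m; v ends 31 m/s.
9–10 s: v starts 31 m/s; Δx = 31·1 + ½·-4·1² = 29 m; v ends 27 m/s.
x(10) = 8 + Σ Δx = 226 m.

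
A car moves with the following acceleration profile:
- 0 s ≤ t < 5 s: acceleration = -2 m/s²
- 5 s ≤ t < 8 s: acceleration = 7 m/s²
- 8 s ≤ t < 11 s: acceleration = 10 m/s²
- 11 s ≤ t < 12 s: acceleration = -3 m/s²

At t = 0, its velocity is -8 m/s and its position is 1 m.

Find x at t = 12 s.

On each constant-a segment, Δv = aΔt and Δx = v₀Δt + ½aΔt²; chain segment to segment.
0–5 s: v starts -8 m/s; Δx = -8·5 + ½·-2·5² = -65 m; v ends -18 m/s.
5–8 s: v starts -18 m/s; Δx = -18·3 + ½·7·3² = -22.5 m; v ends 3 m/s.
8–11 s: v starts 3 m/s; Δx = 3·3 + ½·10·3² = 54 m; v ends 33 m/s.
11–12 s: v starts 33 m/s; Δx = 33·1 + ½·-3·1² = 31.5 m; v ends 30 m/s.
x(12) = 1 + Σ Δx = -1 m.

-1 m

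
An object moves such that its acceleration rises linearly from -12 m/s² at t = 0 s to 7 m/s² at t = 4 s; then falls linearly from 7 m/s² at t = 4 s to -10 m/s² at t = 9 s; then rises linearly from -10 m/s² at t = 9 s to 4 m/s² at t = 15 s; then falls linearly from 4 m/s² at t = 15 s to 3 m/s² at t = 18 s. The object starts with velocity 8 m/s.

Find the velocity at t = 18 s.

-17 m/s

Δv equals the area under the a-t graph; then v = v₀ + Δv.
0–4 s: ½(-12 + 7)(4) = -10 m/s
4–9 s: ½(7 + -10)(5) = -7.5 m/s
9–15 s: ½(-10 + 4)(6) = -18 m/s
15–18 s: ½(4 + 3)(3) = 10.5 m/s
Δv = -25 m/s, so v(18) = 8 + (-25) = -17 m/s.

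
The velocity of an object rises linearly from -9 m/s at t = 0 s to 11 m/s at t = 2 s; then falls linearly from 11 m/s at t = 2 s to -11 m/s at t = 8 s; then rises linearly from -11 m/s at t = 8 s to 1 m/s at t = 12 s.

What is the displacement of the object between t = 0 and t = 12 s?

Net displacement equals the area under the velocity-time graph (areas below the axis count negative).
0–2 s: ½(-9 + 11)(2) = 2 m
2–8 s: ½(11 + -11)(6) = 0 m
8–12 s: ½(-11 + 1)(4) = -20 m
Net displacement = -18 m

-18 m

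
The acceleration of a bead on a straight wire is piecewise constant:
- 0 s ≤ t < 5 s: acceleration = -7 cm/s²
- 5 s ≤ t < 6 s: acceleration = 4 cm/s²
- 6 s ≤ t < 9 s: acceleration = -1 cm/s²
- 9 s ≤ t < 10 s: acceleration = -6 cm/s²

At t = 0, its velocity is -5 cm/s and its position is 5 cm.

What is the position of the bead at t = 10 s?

-300 cm

On each constant-a segment, Δv = aΔt and Δx = v₀Δt + ½aΔt²; chain segment to segment.
0–5 s: v starts -5 cm/s; Δx = -5·5 + ½·-7·5² = -112.5 cm; v ends -40 cm/s.
5–6 s: v starts -40 cm/s; Δx = -40·1 + ½·4·1² = -38 cm; v ends -36 cm/s.
6–9 s: v starts -36 cm/s; Δx = -36·3 + ½·-1·3² = -112.5 cm; v ends -39 cm/s.
9–10 s: v starts -39 cm/s; Δx = -39·1 + ½·-6·1² = -42 cm; v ends -45 cm/s.
x(10) = 5 + Σ Δx = -300 cm.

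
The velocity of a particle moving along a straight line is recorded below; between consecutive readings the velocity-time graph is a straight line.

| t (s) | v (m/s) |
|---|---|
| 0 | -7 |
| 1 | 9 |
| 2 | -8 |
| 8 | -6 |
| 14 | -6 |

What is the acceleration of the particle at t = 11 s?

Acceleration is the slope of the v-t graph on 8–14 s: (-6 − -6)/(14 − 8) = 0 m/s².

0 m/s²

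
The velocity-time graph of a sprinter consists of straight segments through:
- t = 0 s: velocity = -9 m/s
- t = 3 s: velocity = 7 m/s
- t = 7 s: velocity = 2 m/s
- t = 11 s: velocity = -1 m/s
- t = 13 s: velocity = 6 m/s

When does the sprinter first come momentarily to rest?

t = 1.6875 s

v changes sign on 0–3 s (from -9 to 7); the graph is linear there, so v = 0 at t = 0 + (9)·(3 − 0)/(7 − -9) = 1.6875 s.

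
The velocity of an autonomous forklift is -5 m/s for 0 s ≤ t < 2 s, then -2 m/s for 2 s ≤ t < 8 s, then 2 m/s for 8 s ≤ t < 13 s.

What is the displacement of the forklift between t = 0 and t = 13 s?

Displacement is the signed area under the v-t curve.
0–2 s: -5 × 2 = -10 m
2–8 s: -2 × 6 = -12 m
8–13 s: 2 × 5 = 10 m
Net displacement = -12 m

-12 m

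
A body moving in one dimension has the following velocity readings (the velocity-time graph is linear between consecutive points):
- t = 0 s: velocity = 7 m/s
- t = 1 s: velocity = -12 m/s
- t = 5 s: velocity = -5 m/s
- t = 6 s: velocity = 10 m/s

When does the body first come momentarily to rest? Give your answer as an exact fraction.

t = 7/19 s

v changes sign on 0–1 s (from 7 to -12); the graph is linear there, so v = 0 at t = 0 + (-7)·(1 − 0)/(-12 − 7) = 7/19 s.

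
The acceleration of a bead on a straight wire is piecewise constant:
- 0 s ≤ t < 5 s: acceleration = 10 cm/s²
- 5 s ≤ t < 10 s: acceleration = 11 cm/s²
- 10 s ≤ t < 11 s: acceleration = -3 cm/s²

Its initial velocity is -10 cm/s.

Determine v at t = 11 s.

Δv equals the area under the a-t graph; then v = v₀ + Δv.
0–5 s: 10 × 5 = 50 cm/s
5–10 s: 11 × 5 = 55 cm/s
10–11 s: -3 × 1 = -3 cm/s
Δv = 102 cm/s, so v(11) = -10 + (102) = 92 cm/s.

92 cm/s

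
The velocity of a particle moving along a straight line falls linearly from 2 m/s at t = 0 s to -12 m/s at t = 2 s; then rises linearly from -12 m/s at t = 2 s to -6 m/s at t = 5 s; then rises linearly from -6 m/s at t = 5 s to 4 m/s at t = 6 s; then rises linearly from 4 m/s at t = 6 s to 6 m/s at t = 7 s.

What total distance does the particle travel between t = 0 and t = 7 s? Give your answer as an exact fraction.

Total distance travelled is ∫|v| dt — sum the magnitudes of each area piece.
0–2 s: v = 0 at t = 2/7 s; triangle areas 2/7 + 72/7 = 74/7 m
2–5 s: |½(-12 + -6)(3)| = 27 m
5–6 s: v = 0 at t = 5.6 s; triangle areas 1.8 + 0.8 = 2.6 m
6–7 s: |½(4 + 6)(1)| = 5 m
Total distance = 1581/35 m

1581/35 m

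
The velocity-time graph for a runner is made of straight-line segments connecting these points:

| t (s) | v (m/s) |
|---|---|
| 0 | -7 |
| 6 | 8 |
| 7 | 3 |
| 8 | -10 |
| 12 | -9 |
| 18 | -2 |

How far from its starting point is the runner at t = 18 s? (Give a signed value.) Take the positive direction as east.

Net displacement equals the area under the velocity-time graph (areas below the axis count negative).
0–6 s: ½(-7 + 8)(6) = 3 m
6–7 s: ½(8 + 3)(1) = 5.5 m
7–8 s: ½(3 + -10)(1) = -3.5 m
8–12 s: ½(-10 + -9)(4) = -38 m
12–18 s: ½(-9 + -2)(6) = -33 m
Net displacement = -66 m

-66 m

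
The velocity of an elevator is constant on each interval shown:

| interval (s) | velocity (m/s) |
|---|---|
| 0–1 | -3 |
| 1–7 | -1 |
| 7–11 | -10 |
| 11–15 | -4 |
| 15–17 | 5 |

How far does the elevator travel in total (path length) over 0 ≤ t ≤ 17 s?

75 m

Distance (not displacement) is the total path length: add the absolute areas under v-t.
0–1 s: |-3| × 1 = 3 m
1–7 s: |-1| × 6 = 6 m
7–11 s: |-10| × 4 = 40 m
11–15 s: |-4| × 4 = 16 m
15–17 s: |5| × 2 = 10 m
Total distance = 75 m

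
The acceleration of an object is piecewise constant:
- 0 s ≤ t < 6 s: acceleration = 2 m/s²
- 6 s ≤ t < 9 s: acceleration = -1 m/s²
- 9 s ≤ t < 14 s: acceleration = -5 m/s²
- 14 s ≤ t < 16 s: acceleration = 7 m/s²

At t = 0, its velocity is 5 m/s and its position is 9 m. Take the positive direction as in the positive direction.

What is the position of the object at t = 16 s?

121 m

On each constant-a segment, Δv = aΔt and Δx = v₀Δt + ½aΔt²; chain segment to segment.
0–6 s: v starts 5 m/s; Δx = 5·6 + ½·2·6² = 66 m; v ends 17 m/s.
6–9 s: v starts 17 m/s; Δx = 17·3 + ½·-1·3² = 46.5 m; v ends 14 m/s.
9–14 s: v starts 14 m/s; Δx = 14·5 + ½·-5·5² = 7.5 m; v ends -11 m/s.
14–16 s: v starts -11 m/s; Δx = -11·2 + ½·7·2² = -8 m; v ends 3 m/s.
x(16) = 9 + Σ Δx = 121 m.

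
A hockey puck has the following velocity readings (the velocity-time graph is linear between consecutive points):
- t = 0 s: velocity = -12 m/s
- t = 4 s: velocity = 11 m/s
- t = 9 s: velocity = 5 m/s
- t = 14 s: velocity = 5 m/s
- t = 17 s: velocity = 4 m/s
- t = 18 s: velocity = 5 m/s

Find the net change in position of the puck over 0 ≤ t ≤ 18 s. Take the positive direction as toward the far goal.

Displacement is the signed area under the v-t curve.
0–4 s: ½(-12 + 11)(4) = -2 m
4–9 s: ½(11 + 5)(5) = 40 m
9–14 s: 5 × 5 = 25 m
14–17 s: ½(5 + 4)(3) = 13.5 m
17–18 s: ½(4 + 5)(1) = 4.5 m
Net displacement = 81 m

81 m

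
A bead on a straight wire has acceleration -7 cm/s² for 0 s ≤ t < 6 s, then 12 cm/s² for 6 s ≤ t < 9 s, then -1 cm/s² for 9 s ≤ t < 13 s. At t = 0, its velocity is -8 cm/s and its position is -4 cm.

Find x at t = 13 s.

On each constant-a segment, Δv = aΔt and Δx = v₀Δt + ½aΔt²; chain segment to segment.
0–6 s: v starts -8 cm/s; Δx = -8·6 + ½·-7·6² = -174 cm; v ends -50 cm/s.
6–9 s: v starts -50 cm/s; Δx = -50·3 + ½·12·3² = -96 cm; v ends -14 cm/s.
9–13 s: v starts -14 cm/s; Δx = -14·4 + ½·-1·4² = -64 cm; v ends -18 cm/s.
x(13) = -4 + Σ Δx = -338 cm.

-338 cm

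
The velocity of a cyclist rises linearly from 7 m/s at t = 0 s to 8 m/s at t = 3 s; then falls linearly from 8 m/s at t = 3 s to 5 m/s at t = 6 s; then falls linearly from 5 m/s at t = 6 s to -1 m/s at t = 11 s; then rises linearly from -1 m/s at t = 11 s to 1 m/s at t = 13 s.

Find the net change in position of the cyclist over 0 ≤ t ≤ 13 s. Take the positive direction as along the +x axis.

Displacement is the signed area under the v-t curve.
0–3 s: ½(7 + 8)(3) = 22.5 m
3–6 s: ½(8 + 5)(3) = 19.5 m
6–11 s: ½(5 + -1)(5) = 10 m
11–13 s: ½(-1 + 1)(2) = 0 m
Net displacement = 52 m

52 m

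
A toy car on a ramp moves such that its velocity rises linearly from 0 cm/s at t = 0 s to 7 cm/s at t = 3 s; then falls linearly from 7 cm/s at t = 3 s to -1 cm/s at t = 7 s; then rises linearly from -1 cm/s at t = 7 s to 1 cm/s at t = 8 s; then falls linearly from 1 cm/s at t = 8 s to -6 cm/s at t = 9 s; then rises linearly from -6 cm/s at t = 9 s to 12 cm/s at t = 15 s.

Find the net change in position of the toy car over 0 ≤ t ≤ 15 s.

38 cm

Displacement is the signed area under the v-t curve.
0–3 s: ½(0 + 7)(3) = 10.5 cm
3–7 s: ½(7 + -1)(4) = 12 cm
7–8 s: ½(-1 + 1)(1) = 0 cm
8–9 s: ½(1 + -6)(1) = -2.5 cm
9–15 s: ½(-6 + 12)(6) = 18 cm
Net displacement = 38 cm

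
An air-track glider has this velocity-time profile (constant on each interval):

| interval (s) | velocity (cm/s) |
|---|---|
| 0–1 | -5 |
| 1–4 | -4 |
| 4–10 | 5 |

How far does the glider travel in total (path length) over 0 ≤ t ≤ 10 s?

Distance (not displacement) is the total path length: add the absolute areas under v-t.
0–1 s: |-5| × 1 = 5 cm
1–4 s: |-4| × 3 = 12 cm
4–10 s: |5| × 6 = 30 cm
Total distance = 47 cm

47 cm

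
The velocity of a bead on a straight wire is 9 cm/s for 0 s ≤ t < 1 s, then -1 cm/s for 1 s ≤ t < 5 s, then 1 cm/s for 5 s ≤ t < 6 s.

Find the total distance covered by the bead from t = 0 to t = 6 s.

Total distance travelled is ∫|v| dt — sum the magnitudes of each area piece.
0–1 s: |9| × 1 = 9 cm
1–5 s: |-1| × 4 = 4 cm
5–6 s: |1| × 1 = 1 cm
Total distance = 14 cm

14 cm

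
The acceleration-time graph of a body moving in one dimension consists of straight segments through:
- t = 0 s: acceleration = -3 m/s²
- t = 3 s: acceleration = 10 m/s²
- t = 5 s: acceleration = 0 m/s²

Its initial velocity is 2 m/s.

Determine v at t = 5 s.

22.5 m/s

Δv equals the area under the a-t graph; then v = v₀ + Δv.
0–3 s: ½(-3 + 10)(3) = 10.5 m/s
3–5 s: ½(10 + 0)(2) = 10 m/s
Δv = 20.5 m/s, so v(5) = 2 + (20.5) = 22.5 m/s.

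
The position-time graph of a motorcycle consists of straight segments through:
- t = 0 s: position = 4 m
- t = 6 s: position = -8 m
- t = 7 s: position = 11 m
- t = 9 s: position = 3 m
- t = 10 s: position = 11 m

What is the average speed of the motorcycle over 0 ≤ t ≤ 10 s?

4.7 m/s

Average speed = (total path length)/(elapsed time); on a piecewise-linear x-t graph the path length is Σ|Δx|.
0–6 s: |Δx| = |-8 − 4| = 12 m
6–7 s: |Δx| = |11 − -8| = 19 m
7–9 s: |Δx| = |3 − 11| = 8 m
9–10 s: |Δx| = |11 − 3| = 8 m
Total path = 47 m; average speed = 47/10 = 4.7 m/s.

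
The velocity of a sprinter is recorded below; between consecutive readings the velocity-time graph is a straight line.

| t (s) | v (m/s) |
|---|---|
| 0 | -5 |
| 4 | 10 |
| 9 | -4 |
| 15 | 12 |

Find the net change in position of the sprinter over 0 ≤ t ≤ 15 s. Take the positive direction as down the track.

49 m

Net displacement equals the area under the velocity-time graph (areas below the axis count negative).
0–4 s: ½(-5 + 10)(4) = 10 m
4–9 s: ½(10 + -4)(5) = 15 m
9–15 s: ½(-4 + 12)(6) = 24 m
Net displacement = 49 m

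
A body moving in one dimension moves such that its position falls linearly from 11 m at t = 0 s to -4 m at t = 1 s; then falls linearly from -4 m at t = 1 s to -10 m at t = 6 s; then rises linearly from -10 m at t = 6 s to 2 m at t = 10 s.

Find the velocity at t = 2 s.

Velocity is the slope of the x-t graph on 1–6 s: (-10 − -4)/(6 − 1) = -1.2 m/s.

-1.2 m/s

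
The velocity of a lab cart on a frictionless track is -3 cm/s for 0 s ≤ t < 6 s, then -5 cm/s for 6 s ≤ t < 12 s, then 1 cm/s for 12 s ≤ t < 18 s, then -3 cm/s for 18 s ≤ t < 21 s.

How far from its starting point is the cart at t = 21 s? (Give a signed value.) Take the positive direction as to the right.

-51 cm

Displacement is the signed area under the v-t curve.
0–6 s: -3 × 6 = -18 cm
6–12 s: -5 × 6 = -30 cm
12–18 s: 1 × 6 = 6 cm
18–21 s: -3 × 3 = -9 cm
Net displacement = -51 cm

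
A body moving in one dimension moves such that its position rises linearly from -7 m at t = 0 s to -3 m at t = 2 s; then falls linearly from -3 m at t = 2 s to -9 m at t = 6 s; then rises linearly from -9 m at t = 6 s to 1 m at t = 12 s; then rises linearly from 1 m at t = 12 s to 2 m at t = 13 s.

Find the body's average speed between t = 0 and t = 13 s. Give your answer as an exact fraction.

21/13 m/s

Average speed = (total path length)/(elapsed time); on a piecewise-linear x-t graph the path length is Σ|Δx|.
0–2 s: |Δx| = |-3 − -7| = 4 m
2–6 s: |Δx| = |-9 − -3| = 6 m
6–12 s: |Δx| = |1 − -9| = 10 m
12–13 s: |Δx| = |2 − 1| = 1 m
Total path = 21 m; average speed = 21/13 = 21/13 m/s.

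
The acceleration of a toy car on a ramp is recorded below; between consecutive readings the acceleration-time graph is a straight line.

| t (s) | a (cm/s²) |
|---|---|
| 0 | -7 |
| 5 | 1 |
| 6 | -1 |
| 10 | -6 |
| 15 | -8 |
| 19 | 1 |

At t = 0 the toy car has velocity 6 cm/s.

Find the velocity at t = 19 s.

-72 cm/s

Δv equals the area under the a-t graph; then v = v₀ + Δv.
0–5 s: ½(-7 + 1)(5) = -15 cm/s
5–6 s: ½(1 + -1)(1) = 0 cm/s
6–10 s: ½(-1 + -6)(4) = -14 cm/s
10–15 s: ½(-6 + -8)(5) = -35 cm/s
15–19 s: ½(-8 + 1)(4) = -14 cm/s
Δv = -78 cm/s, so v(19) = 6 + (-78) = -72 cm/s.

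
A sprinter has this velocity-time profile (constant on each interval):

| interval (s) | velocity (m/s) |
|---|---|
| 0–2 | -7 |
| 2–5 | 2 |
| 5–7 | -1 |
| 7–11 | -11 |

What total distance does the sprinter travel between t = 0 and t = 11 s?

66 m

Distance (not displacement) is the total path length: add the absolute areas under v-t.
0–2 s: |-7| × 2 = 14 m
2–5 s: |2| × 3 = 6 m
5–7 s: |-1| × 2 = 2 m
7–11 s: |-11| × 4 = 44 m
Total distance = 66 m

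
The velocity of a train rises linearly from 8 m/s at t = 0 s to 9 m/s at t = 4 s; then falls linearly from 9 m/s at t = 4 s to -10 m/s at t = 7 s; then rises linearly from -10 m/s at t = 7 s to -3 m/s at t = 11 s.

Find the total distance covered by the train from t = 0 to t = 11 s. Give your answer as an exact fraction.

Total distance travelled is ∫|v| dt — sum the magnitudes of each area piece.
0–4 s: |½(8 + 9)(4)| = 34 m
4–7 s: v = 0 at t = 103/19 s; triangle areas 243/38 + 150/19 = 543/38 m
7–11 s: |½(-10 + -3)(4)| = 26 m
Total distance = 2823/38 m

2823/38 m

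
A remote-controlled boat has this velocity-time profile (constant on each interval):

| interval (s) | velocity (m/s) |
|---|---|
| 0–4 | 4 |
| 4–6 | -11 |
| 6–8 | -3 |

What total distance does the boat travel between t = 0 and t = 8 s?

Distance (not displacement) is the total path length: add the absolute areas under v-t.
0–4 s: |4| × 4 = 16 m
4–6 s: |-11| × 2 = 22 m
6–8 s: |-3| × 2 = 6 m
Total distance = 44 m

44 m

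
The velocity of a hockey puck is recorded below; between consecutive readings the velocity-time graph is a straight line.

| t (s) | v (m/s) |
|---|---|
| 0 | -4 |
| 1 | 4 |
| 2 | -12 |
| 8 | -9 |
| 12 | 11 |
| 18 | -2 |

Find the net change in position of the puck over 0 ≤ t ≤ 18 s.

Net displacement equals the area under the velocity-time graph (areas below the axis count negative).
0–1 s: ½(-4 + 4)(1) = 0 m
1–2 s: ½(4 + -12)(1) = -4 m
2–8 s: ½(-12 + -9)(6) = -63 m
8–12 s: ½(-9 + 11)(4) = 4 m
12–18 s: ½(11 + -2)(6) = 27 m
Net displacement = -36 m

-36 m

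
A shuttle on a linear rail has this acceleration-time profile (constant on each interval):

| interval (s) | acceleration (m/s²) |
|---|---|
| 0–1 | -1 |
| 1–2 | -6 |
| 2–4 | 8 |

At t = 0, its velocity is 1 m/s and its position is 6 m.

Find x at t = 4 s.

7.5 m

On each constant-a segment, Δv = aΔt and Δx = v₀Δt + ½aΔt²; chain segment to segment.
0–1 s: v starts 1 m/s; Δx = 1·1 + ½·-1·1² = 0.5 m; v ends 0 m/s.
1–2 s: v starts 0 m/s; Δx = 0·1 + ½·-6·1² = -3 m; v ends -6 m/s.
2–4 s: v starts -6 m/s; Δx = -6·2 + ½·8·2² = 4 m; v ends 10 m/s.
x(4) = 6 + Σ Δx = 7.5 m.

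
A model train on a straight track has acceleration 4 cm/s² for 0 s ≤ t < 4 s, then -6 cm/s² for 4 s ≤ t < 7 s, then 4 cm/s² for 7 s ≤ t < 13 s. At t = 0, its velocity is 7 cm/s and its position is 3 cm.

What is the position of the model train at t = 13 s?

207 cm

On each constant-a segment, Δv = aΔt and Δx = v₀Δt + ½aΔt²; chain segment to segment.
0–4 s: v starts 7 cm/s; Δx = 7·4 + ½·4·4² = 60 cm; v ends 23 cm/s.
4–7 s: v starts 23 cm/s; Δx = 23·3 + ½·-6·3² = 42 cm; v ends 5 cm/s.
7–13 s: v starts 5 cm/s; Δx = 5·6 + ½·4·6² = 102 cm; v ends 29 cm/s.
x(13) = 3 + Σ Δx = 207 cm.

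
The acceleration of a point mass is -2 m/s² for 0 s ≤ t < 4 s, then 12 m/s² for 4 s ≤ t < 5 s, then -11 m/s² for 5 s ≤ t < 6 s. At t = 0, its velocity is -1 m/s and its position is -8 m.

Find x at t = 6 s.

-33.5 m

On each constant-a segment, Δv = aΔt and Δx = v₀Δt + ½aΔt²; chain segment to segment.
0–4 s: v starts -1 m/s; Δx = -1·4 + ½·-2·4² = -20 m; v ends -9 m/s.
4–5 s: v starts -9 m/s; Δx = -9·1 + ½·12·1² = -3 m; v ends 3 m/s.
5–6 s: v starts 3 m/s; Δx = 3·1 + ½·-11·1² = -2.5 m; v ends -8 m/s.
x(6) = -8 + Σ Δx = -33.5 m.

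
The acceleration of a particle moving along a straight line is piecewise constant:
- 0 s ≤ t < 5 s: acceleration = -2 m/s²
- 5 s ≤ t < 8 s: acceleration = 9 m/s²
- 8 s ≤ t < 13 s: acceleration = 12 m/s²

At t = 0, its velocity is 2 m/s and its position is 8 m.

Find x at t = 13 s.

254.5 m

On each constant-a segment, Δv = aΔt and Δx = v₀Δt + ½aΔt²; chain segment to segment.
0–5 s: v starts 2 m/s; Δx = 2·5 + ½·-2·5² = -15 m; v ends -8 m/s.
5–8 s: v starts -8 m/s; Δx = -8·3 + ½·9·3² = 16.5 m; v ends 19 m/s.
8–13 s: v starts 19 m/s; Δx = 19·5 + ½·12·5² = 245 m; v ends 79 m/s.
x(13) = 8 + Σ Δx = 254.5 m.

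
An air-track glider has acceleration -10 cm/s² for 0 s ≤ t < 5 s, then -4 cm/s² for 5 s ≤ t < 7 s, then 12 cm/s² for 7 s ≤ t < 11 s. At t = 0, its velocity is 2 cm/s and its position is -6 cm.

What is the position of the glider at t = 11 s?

-353 cm

On each constant-a segment, Δv = aΔt and Δx = v₀Δt + ½aΔt²; chain segment to segment.
0–5 s: v starts 2 cm/s; Δx = 2·5 + ½·-10·5² = -115 cm; v ends -48 cm/s.
5–7 s: v starts -48 cm/s; Δx = -48·2 + ½·-4·2² = -104 cm; v ends -56 cm/s.
7–11 s: v starts -56 cm/s; Δx = -56·4 + ½·12·4² = -128 cm; v ends -8 cm/s.
x(11) = -6 + Σ Δx = -353 cm.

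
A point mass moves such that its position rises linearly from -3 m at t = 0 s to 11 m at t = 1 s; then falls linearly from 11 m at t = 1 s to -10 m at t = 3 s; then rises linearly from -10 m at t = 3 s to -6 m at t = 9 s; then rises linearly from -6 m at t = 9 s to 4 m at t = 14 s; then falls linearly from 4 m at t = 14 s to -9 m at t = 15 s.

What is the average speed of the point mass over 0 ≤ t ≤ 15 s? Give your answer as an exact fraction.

62/15 m/s

Average speed = (total path length)/(elapsed time); on a piecewise-linear x-t graph the path length is Σ|Δx|.
0–1 s: |Δx| = |11 − -3| = 14 m
1–3 s: |Δx| = |-10 − 11| = 21 m
3–9 s: |Δx| = |-6 − -10| = 4 m
9–14 s: |Δx| = |4 − -6| = 10 m
14–15 s: |Δx| = |-9 − 4| = 13 m
Total path = 62 m; average speed = 62/15 = 62/15 m/s.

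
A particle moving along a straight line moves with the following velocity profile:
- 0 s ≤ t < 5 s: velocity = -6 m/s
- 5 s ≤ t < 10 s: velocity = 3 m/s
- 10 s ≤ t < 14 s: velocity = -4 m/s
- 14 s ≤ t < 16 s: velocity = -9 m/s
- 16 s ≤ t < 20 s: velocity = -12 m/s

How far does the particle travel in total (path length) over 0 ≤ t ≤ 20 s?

Total distance travelled is ∫|v| dt — sum the magnitudes of each area piece.
0–5 s: |-6| × 5 = 30 m
5–10 s: |3| × 5 = 15 m
10–14 s: |-4| × 4 = 16 m
14–16 s: |-9| × 2 = 18 m
16–20 s: |-12| × 4 = 48 m
Total distance = 127 m

127 m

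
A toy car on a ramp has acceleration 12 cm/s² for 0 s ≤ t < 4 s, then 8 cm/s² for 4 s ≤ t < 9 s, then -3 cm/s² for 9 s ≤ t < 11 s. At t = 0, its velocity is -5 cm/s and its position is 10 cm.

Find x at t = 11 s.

On each constant-a segment, Δv = aΔt and Δx = v₀Δt + ½aΔt²; chain segment to segment.
0–4 s: v starts -5 cm/s; Δx = -5·4 + ½·12·4² = 76 cm; v ends 43 cm/s.
4–9 s: v starts 43 cm/s; Δx = 43·5 + ½·8·5² = 315 cm; v ends 83 cm/s.
9–11 s: v starts 83 cm/s; Δx = 83·2 + ½·-3·2² = 160 cm; v ends 77 cm/s.
x(11) = 10 + Σ Δx = 561 cm.

561 cm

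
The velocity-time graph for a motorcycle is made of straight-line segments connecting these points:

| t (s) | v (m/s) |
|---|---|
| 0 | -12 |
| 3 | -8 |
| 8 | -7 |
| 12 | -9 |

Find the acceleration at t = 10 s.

Acceleration is the slope of the v-t graph on 8–12 s: (-9 − -7)/(12 − 8) = -0.5 m/s².

-0.5 m/s²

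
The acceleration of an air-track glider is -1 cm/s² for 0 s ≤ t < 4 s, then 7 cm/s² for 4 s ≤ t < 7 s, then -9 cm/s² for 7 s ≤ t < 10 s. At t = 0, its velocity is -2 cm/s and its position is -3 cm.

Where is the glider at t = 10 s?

-1 cm

On each constant-a segment, Δv = aΔt and Δx = v₀Δt + ½aΔt²; chain segment to segment.
0–4 s: v starts -2 cm/s; Δx = -2·4 + ½·-1·4² = -16 cm; v ends -6 cm/s.
4–7 s: v starts -6 cm/s; Δx = -6·3 + ½·7·3² = 13.5 cm; v ends 15 cm/s.
7–10 s: v starts 15 cm/s; Δx = 15·3 + ½·-9·3² = 4.5 cm; v ends -12 cm/s.
x(10) = -3 + Σ Δx = -1 cm.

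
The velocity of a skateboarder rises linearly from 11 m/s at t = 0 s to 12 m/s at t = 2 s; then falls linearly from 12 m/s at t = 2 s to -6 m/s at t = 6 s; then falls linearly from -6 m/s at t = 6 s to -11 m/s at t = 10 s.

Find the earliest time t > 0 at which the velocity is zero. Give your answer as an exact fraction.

t = 14/3 s

v changes sign on 2–6 s (from 12 to -6); the graph is linear there, so v = 0 at t = 2 + (-12)·(6 − 2)/(-6 − 12) = 14/3 s.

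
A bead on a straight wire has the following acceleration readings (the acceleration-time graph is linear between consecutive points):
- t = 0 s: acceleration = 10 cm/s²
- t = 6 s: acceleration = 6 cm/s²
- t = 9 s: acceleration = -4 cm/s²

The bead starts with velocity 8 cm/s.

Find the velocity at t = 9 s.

Δv equals the area under the a-t graph; then v = v₀ + Δv.
0–6 s: ½(10 + 6)(6) = 48 cm/s
6–9 s: ½(6 + -4)(3) = 3 cm/s
Δv = 51 cm/s, so v(9) = 8 + (51) = 59 cm/s.

59 cm/s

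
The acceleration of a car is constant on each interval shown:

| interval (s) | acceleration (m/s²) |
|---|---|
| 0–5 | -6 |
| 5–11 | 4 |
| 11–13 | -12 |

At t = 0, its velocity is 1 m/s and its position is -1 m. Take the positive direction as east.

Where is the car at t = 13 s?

On each constant-a segment, Δv = aΔt and Δx = v₀Δt + ½aΔt²; chain segment to segment.
0–5 s: v starts 1 m/s; Δx = 1·5 + ½·-6·5² = -70 m; v ends -29 m/s.
5–11 s: v starts -29 m/s; Δx = -29·6 + ½·4·6² = -102 m; v ends -5 m/s.
11–13 s: v starts -5 m/s; Δx = -5·2 + ½·-12·2² = -34 m; v ends -29 m/s.
x(13) = -1 + Σ Δx = -207 m.

-207 m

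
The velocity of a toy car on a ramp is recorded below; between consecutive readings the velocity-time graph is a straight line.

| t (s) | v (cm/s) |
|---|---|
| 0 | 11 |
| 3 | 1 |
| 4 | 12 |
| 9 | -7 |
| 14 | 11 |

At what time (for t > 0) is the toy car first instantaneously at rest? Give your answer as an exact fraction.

t = 136/19 s

v changes sign on 4–9 s (from 12 to -7); the graph is linear there, so v = 0 at t = 4 + (-12)·(9 − 4)/(-7 − 12) = 136/19 s.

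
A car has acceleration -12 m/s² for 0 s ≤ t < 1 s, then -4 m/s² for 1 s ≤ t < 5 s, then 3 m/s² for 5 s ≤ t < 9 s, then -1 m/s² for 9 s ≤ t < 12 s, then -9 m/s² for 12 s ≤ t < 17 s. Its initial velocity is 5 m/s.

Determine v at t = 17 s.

-59 m/s

Δv equals the area under the a-t graph; then v = v₀ + Δv.
0–1 s: -12 × 1 = -12 m/s
1–5 s: -4 × 4 = -16 m/s
5–9 s: 3 × 4 = 12 m/s
9–12 s: -1 × 3 = -3 m/s
12–17 s: -9 × 5 = -45 m/s
Δv = -64 m/s, so v(17) = 5 + (-64) = -59 m/s.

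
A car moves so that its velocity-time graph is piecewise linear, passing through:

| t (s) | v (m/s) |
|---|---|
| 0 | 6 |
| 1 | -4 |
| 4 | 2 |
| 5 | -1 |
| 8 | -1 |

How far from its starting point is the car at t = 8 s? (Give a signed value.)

-4.5 m

Displacement is the signed area under the v-t curve.
0–1 s: ½(6 + -4)(1) = 1 m
1–4 s: ½(-4 + 2)(3) = -3 m
4–5 s: ½(2 + -1)(1) = 0.5 m
5–8 s: -1 × 3 = -3 m
Net displacement = -4.5 m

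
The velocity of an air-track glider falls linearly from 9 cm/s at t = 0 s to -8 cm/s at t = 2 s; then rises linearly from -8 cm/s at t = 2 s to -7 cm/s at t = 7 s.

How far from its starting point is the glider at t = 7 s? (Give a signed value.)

-36.5 cm

Displacement is the signed area under the v-t curve.
0–2 s: ½(9 + -8)(2) = 1 cm
2–7 s: ½(-8 + -7)(5) = -37.5 cm
Net displacement = -36.5 cm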